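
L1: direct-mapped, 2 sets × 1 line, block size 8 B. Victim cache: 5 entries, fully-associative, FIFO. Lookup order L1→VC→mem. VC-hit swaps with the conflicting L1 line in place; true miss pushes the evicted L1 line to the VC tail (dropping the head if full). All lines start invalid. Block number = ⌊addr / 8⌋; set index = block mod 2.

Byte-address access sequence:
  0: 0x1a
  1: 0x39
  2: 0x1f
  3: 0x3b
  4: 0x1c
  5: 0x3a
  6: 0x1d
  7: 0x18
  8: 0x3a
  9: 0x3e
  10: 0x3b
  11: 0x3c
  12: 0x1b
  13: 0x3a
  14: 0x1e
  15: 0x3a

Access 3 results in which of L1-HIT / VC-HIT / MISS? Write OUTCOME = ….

0: 0x1a (blk 3, set 1) → MISS  vc=[]
1: 0x39 (blk 7, set 1) → MISS  vc=[3]
2: 0x1f (blk 3, set 1) → VC-HIT  vc=[7]
3: 0x3b (blk 7, set 1) → VC-HIT  vc=[3]
4: 0x1c (blk 3, set 1) → VC-HIT  vc=[7]
5: 0x3a (blk 7, set 1) → VC-HIT  vc=[3]
6: 0x1d (blk 3, set 1) → VC-HIT  vc=[7]
7: 0x18 (blk 3, set 1) → L1-HIT  vc=[7]
8: 0x3a (blk 7, set 1) → VC-HIT  vc=[3]
9: 0x3e (blk 7, set 1) → L1-HIT  vc=[3]
10: 0x3b (blk 7, set 1) → L1-HIT  vc=[3]
11: 0x3c (blk 7, set 1) → L1-HIT  vc=[3]
12: 0x1b (blk 3, set 1) → VC-HIT  vc=[7]
13: 0x3a (blk 7, set 1) → VC-HIT  vc=[3]
14: 0x1e (blk 3, set 1) → VC-HIT  vc=[7]
15: 0x3a (blk 7, set 1) → VC-HIT  vc=[3]

OUTCOME = VC-HIT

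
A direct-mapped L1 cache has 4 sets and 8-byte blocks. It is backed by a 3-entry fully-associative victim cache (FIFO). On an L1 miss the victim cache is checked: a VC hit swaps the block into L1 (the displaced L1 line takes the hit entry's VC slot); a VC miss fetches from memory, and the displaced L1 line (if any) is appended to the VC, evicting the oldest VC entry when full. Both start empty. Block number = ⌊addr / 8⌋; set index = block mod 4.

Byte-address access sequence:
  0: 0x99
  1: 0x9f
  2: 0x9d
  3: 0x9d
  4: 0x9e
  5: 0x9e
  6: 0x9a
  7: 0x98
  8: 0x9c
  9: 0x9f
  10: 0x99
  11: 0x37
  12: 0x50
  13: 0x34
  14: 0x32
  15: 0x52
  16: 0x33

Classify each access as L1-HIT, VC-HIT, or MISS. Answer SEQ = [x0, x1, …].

SEQ = [MISS, L1-HIT, L1-HIT, L1-HIT, L1-HIT, L1-HIT, L1-HIT, L1-HIT, L1-HIT, L1-HIT, L1-HIT, MISS, MISS, VC-HIT, L1-HIT, VC-HIT, VC-HIT]

#0 0x99→b19/s3 MISS; vc=[]
#1 0x9f→b19/s3 L1-HIT; vc=[]
#2 0x9d→b19/s3 L1-HIT; vc=[]
#3 0x9d→b19/s3 L1-HIT; vc=[]
#4 0x9e→b19/s3 L1-HIT; vc=[]
#5 0x9e→b19/s3 L1-HIT; vc=[]
#6 0x9a→b19/s3 L1-HIT; vc=[]
#7 0x98→b19/s3 L1-HIT; vc=[]
#8 0x9c→b19/s3 L1-HIT; vc=[]
#9 0x9f→b19/s3 L1-HIT; vc=[]
#10 0x99→b19/s3 L1-HIT; vc=[]
#11 0x37→b6/s2 MISS; vc=[]
#12 0x50→b10/s2 MISS; vc=[6]
#13 0x34→b6/s2 VC-HIT; vc=[10]
#14 0x32→b6/s2 L1-HIT; vc=[10]
#15 0x52→b10/s2 VC-HIT; vc=[6]
#16 0x33→b6/s2 VC-HIT; vc=[10]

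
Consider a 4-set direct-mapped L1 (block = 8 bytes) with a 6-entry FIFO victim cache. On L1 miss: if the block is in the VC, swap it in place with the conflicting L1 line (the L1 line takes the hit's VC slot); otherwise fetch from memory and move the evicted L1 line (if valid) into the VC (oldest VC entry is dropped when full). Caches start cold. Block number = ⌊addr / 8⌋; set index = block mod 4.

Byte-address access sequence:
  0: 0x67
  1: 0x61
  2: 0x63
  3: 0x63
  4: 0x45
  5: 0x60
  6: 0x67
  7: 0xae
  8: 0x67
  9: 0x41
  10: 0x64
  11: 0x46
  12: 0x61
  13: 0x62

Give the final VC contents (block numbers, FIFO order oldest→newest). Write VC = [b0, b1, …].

VC = [8]

0: 0x67 (blk 12, set 0) → MISS  vc=[]
1: 0x61 (blk 12, set 0) → L1-HIT  vc=[]
2: 0x63 (blk 12, set 0) → L1-HIT  vc=[]
3: 0x63 (blk 12, set 0) → L1-HIT  vc=[]
4: 0x45 (blk 8, set 0) → MISS  vc=[12]
5: 0x60 (blk 12, set 0) → VC-HIT  vc=[8]
6: 0x67 (blk 12, set 0) → L1-HIT  vc=[8]
7: 0xae (blk 21, set 1) → MISS  vc=[8]
8: 0x67 (blk 12, set 0) → L1-HIT  vc=[8]
9: 0x41 (blk 8, set 0) → VC-HIT  vc=[12]
10: 0x64 (blk 12, set 0) → VC-HIT  vc=[8]
11: 0x46 (blk 8, set 0) → VC-HIT  vc=[12]
12: 0x61 (blk 12, set 0) → VC-HIT  vc=[8]
13: 0x62 (blk 12, set 0) → L1-HIT  vc=[8]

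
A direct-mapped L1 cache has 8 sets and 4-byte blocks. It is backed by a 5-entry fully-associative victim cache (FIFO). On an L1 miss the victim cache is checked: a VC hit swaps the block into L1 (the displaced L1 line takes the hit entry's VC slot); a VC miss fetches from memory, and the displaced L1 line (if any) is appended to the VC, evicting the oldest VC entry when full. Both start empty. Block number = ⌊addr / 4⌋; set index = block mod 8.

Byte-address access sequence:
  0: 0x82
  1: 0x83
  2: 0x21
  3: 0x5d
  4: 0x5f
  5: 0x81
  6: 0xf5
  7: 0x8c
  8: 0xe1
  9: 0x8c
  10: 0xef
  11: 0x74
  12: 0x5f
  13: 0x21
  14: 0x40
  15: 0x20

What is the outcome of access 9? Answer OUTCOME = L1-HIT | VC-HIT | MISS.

OUTCOME = L1-HIT

0: 0x82 (blk 32, set 0) → MISS  vc=[]
1: 0x83 (blk 32, set 0) → L1-HIT  vc=[]
2: 0x21 (blk 8, set 0) → MISS  vc=[32]
3: 0x5d (blk 23, set 7) → MISS  vc=[32]
4: 0x5f (blk 23, set 7) → L1-HIT  vc=[32]
5: 0x81 (blk 32, set 0) → VC-HIT  vc=[8]
6: 0xf5 (blk 61, set 5) → MISS  vc=[8]
7: 0x8c (blk 35, set 3) → MISS  vc=[8]
8: 0xe1 (blk 56, set 0) → MISS  vc=[8, 32]
9: 0x8c (blk 35, set 3) → L1-HIT  vc=[8, 32]
10: 0xef (blk 59, set 3) → MISS  vc=[8, 32, 35]
11: 0x74 (blk 29, set 5) → MISS  vc=[8, 32, 35, 61]
12: 0x5f (blk 23, set 7) → L1-HIT  vc=[8, 32, 35, 61]
13: 0x21 (blk 8, set 0) → VC-HIT  vc=[56, 32, 35, 61]
14: 0x40 (blk 16, set 0) → MISS  vc=[56, 32, 35, 61, 8]
15: 0x20 (blk 8, set 0) → VC-HIT  vc=[56, 32, 35, 61, 16]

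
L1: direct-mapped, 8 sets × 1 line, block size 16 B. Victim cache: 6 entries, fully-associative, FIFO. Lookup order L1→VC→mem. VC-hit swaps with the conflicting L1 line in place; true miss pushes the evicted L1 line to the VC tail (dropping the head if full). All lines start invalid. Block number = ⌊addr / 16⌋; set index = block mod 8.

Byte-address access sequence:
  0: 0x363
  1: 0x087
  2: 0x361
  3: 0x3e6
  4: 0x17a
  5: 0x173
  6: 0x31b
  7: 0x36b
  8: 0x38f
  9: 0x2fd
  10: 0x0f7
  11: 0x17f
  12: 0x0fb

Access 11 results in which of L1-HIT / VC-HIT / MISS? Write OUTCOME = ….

  [0] addr=0x363 blk=54 s=6: MISS | VC []
  [1] addr=0x87 blk=8 s=0: MISS | VC []
  [2] addr=0x361 blk=54 s=6: L1-HIT | VC []
  [3] addr=0x3e6 blk=62 s=6: MISS | VC [54]
  [4] addr=0x17a blk=23 s=7: MISS | VC [54]
  [5] addr=0x173 blk=23 s=7: L1-HIT | VC [54]
  [6] addr=0x31b blk=49 s=1: MISS | VC [54]
  [7] addr=0x36b blk=54 s=6: VC-HIT | VC [62]
  [8] addr=0x38f blk=56 s=0: MISS | VC [62, 8]
  [9] addr=0x2fd blk=47 s=7: MISS | VC [62, 8, 23]
  [10] addr=0xf7 blk=15 s=7: MISS | VC [62, 8, 23, 47]
  [11] addr=0x17f blk=23 s=7: VC-HIT | VC [62, 8, 15, 47]
  [12] addr=0xfb blk=15 s=7: VC-HIT | VC [62, 8, 23, 47]

OUTCOME = VC-HIT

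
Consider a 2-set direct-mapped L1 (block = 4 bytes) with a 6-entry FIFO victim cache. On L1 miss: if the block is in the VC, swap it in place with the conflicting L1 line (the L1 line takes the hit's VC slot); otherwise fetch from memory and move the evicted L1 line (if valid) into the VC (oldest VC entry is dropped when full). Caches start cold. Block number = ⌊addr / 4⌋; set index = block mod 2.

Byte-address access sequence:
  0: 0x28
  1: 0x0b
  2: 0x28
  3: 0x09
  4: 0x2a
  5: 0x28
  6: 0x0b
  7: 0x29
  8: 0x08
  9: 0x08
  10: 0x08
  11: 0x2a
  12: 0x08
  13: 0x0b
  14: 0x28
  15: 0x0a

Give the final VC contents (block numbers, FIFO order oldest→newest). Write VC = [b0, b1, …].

0: 0x28 (blk 10, set 0) → MISS  vc=[]
1: 0xb (blk 2, set 0) → MISS  vc=[10]
2: 0x28 (blk 10, set 0) → VC-HIT  vc=[2]
3: 0x9 (blk 2, set 0) → VC-HIT  vc=[10]
4: 0x2a (blk 10, set 0) → VC-HIT  vc=[2]
5: 0x28 (blk 10, set 0) → L1-HIT  vc=[2]
6: 0xb (blk 2, set 0) → VC-HIT  vc=[10]
7: 0x29 (blk 10, set 0) → VC-HIT  vc=[2]
8: 0x8 (blk 2, set 0) → VC-HIT  vc=[10]
9: 0x8 (blk 2, set 0) → L1-HIT  vc=[10]
10: 0x8 (blk 2, set 0) → L1-HIT  vc=[10]
11: 0x2a (blk 10, set 0) → VC-HIT  vc=[2]
12: 0x8 (blk 2, set 0) → VC-HIT  vc=[10]
13: 0xb (blk 2, set 0) → L1-HIT  vc=[10]
14: 0x28 (blk 10, set 0) → VC-HIT  vc=[2]
15: 0xa (blk 2, set 0) → VC-HIT  vc=[10]

VC = [10]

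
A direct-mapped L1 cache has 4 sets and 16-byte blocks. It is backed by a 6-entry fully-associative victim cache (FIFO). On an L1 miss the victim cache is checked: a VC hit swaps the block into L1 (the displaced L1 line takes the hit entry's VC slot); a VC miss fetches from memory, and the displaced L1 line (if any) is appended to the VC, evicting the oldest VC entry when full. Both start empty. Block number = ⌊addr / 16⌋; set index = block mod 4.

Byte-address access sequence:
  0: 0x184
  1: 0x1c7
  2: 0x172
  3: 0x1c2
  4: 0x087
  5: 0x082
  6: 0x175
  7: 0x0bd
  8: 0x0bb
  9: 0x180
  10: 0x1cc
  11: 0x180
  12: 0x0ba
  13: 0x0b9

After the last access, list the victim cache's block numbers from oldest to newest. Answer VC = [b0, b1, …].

VC = [8, 28, 23]

#0 0x184→b24/s0 MISS; vc=[]
#1 0x1c7→b28/s0 MISS; vc=[24]
#2 0x172→b23/s3 MISS; vc=[24]
#3 0x1c2→b28/s0 L1-HIT; vc=[24]
#4 0x87→b8/s0 MISS; vc=[24,28]
#5 0x82→b8/s0 L1-HIT; vc=[24,28]
#6 0x175→b23/s3 L1-HIT; vc=[24,28]
#7 0xbd→b11/s3 MISS; vc=[24,28,23]
#8 0xbb→b11/s3 L1-HIT; vc=[24,28,23]
#9 0x180→b24/s0 VC-HIT; vc=[8,28,23]
#10 0x1cc→b28/s0 VC-HIT; vc=[8,24,23]
#11 0x180→b24/s0 VC-HIT; vc=[8,28,23]
#12 0xba→b11/s3 L1-HIT; vc=[8,28,23]
#13 0xb9→b11/s3 L1-HIT; vc=[8,28,23]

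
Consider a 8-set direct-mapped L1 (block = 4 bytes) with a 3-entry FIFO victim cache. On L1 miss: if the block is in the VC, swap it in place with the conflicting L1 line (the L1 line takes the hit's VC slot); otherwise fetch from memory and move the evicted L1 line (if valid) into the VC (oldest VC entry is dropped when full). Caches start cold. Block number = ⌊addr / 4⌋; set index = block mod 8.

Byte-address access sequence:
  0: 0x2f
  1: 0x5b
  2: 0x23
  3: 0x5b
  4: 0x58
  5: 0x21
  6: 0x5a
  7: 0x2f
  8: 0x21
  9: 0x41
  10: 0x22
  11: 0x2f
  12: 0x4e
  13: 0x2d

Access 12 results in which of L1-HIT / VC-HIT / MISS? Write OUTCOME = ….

OUTCOME = MISS

  [0] addr=0x2f blk=11 s=3: MISS | VC []
  [1] addr=0x5b blk=22 s=6: MISS | VC []
  [2] addr=0x23 blk=8 s=0: MISS | VC []
  [3] addr=0x5b blk=22 s=6: L1-HIT | VC []
  [4] addr=0x58 blk=22 s=6: L1-HIT | VC []
  [5] addr=0x21 blk=8 s=0: L1-HIT | VC []
  [6] addr=0x5a blk=22 s=6: L1-HIT | VC []
  [7] addr=0x2f blk=11 s=3: L1-HIT | VC []
  [8] addr=0x21 blk=8 s=0: L1-HIT | VC []
  [9] addr=0x41 blk=16 s=0: MISS | VC [8]
  [10] addr=0x22 blk=8 s=0: VC-HIT | VC [16]
  [11] addr=0x2f blk=11 s=3: L1-HIT | VC [16]
  [12] addr=0x4e blk=19 s=3: MISS | VC [16, 11]
  [13] addr=0x2d blk=11 s=3: VC-HIT | VC [16, 19]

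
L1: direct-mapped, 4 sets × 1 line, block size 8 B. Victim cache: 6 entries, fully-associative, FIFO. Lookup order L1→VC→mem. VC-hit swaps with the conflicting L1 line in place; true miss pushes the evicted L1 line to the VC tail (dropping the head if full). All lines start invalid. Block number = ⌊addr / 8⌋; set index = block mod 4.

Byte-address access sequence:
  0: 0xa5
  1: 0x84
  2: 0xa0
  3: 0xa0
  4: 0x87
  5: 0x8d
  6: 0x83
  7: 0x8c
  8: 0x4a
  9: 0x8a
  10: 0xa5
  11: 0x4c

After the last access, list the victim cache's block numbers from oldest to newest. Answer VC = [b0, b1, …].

0: 0xa5 (blk 20, set 0) → MISS  vc=[]
1: 0x84 (blk 16, set 0) → MISS  vc=[20]
2: 0xa0 (blk 20, set 0) → VC-HIT  vc=[16]
3: 0xa0 (blk 20, set 0) → L1-HIT  vc=[16]
4: 0x87 (blk 16, set 0) → VC-HIT  vc=[20]
5: 0x8d (blk 17, set 1) → MISS  vc=[20]
6: 0x83 (blk 16, set 0) → L1-HIT  vc=[20]
7: 0x8c (blk 17, set 1) → L1-HIT  vc=[20]
8: 0x4a (blk 9, set 1) → MISS  vc=[20, 17]
9: 0x8a (blk 17, set 1) → VC-HIT  vc=[20, 9]
10: 0xa5 (blk 20, set 0) → VC-HIT  vc=[16, 9]
11: 0x4c (blk 9, set 1) → VC-HIT  vc=[16, 17]

VC = [16, 17]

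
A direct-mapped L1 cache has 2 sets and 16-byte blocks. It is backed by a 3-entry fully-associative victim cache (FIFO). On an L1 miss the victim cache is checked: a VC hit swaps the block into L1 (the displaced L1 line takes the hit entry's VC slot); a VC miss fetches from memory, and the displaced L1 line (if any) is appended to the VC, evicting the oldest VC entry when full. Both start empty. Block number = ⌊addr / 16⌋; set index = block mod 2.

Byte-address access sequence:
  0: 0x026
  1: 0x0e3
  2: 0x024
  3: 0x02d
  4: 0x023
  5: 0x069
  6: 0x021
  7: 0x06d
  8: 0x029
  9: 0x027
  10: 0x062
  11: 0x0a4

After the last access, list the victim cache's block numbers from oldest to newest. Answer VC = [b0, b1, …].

VC = [14, 2, 6]

0: 0x26 (blk 2, set 0) → MISS  vc=[]
1: 0xe3 (blk 14, set 0) → MISS  vc=[2]
2: 0x24 (blk 2, set 0) → VC-HIT  vc=[14]
3: 0x2d (blk 2, set 0) → L1-HIT  vc=[14]
4: 0x23 (blk 2, set 0) → L1-HIT  vc=[14]
5: 0x69 (blk 6, set 0) → MISS  vc=[14, 2]
6: 0x21 (blk 2, set 0) → VC-HIT  vc=[14, 6]
7: 0x6d (blk 6, set 0) → VC-HIT  vc=[14, 2]
8: 0x29 (blk 2, set 0) → VC-HIT  vc=[14, 6]
9: 0x27 (blk 2, set 0) → L1-HIT  vc=[14, 6]
10: 0x62 (blk 6, set 0) → VC-HIT  vc=[14, 2]
11: 0xa4 (blk 10, set 0) → MISS  vc=[14, 2, 6]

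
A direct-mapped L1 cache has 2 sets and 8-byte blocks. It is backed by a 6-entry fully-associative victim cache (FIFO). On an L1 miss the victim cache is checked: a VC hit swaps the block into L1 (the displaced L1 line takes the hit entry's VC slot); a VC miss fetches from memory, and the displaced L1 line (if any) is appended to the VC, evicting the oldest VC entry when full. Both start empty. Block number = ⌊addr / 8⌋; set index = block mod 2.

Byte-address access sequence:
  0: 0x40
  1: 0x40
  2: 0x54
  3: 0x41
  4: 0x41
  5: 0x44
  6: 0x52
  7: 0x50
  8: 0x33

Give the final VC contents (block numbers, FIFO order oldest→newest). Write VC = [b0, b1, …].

#0 0x40→b8/s0 MISS; vc=[]
#1 0x40→b8/s0 L1-HIT; vc=[]
#2 0x54→b10/s0 MISS; vc=[8]
#3 0x41→b8/s0 VC-HIT; vc=[10]
#4 0x41→b8/s0 L1-HIT; vc=[10]
#5 0x44→b8/s0 L1-HIT; vc=[10]
#6 0x52→b10/s0 VC-HIT; vc=[8]
#7 0x50→b10/s0 L1-HIT; vc=[8]
#8 0x33→b6/s0 MISS; vc=[8,10]

VC = [8, 10]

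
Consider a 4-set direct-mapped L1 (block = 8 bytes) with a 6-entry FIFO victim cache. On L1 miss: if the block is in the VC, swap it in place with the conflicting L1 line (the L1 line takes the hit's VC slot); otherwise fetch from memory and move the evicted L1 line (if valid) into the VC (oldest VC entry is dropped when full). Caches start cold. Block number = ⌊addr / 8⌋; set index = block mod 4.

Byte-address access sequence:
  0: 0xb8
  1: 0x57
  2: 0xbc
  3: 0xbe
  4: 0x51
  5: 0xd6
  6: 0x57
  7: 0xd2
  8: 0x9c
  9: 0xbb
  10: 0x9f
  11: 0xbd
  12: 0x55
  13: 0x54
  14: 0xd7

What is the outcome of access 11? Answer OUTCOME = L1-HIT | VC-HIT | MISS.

  [0] addr=0xb8 blk=23 s=3: MISS | VC []
  [1] addr=0x57 blk=10 s=2: MISS | VC []
  [2] addr=0xbc blk=23 s=3: L1-HIT | VC []
  [3] addr=0xbe blk=23 s=3: L1-HIT | VC []
  [4] addr=0x51 blk=10 s=2: L1-HIT | VC []
  [5] addr=0xd6 blk=26 s=2: MISS | VC [10]
  [6] addr=0x57 blk=10 s=2: VC-HIT | VC [26]
  [7] addr=0xd2 blk=26 s=2: VC-HIT | VC [10]
  [8] addr=0x9c blk=19 s=3: MISS | VC [10, 23]
  [9] addr=0xbb blk=23 s=3: VC-HIT | VC [10, 19]
  [10] addr=0x9f blk=19 s=3: VC-HIT | VC [10, 23]
  [11] addr=0xbd blk=23 s=3: VC-HIT | VC [10, 19]
  [12] addr=0x55 blk=10 s=2: VC-HIT | VC [26, 19]
  [13] addr=0x54 blk=10 s=2: L1-HIT | VC [26, 19]
  [14] addr=0xd7 blk=26 s=2: VC-HIT | VC [10, 19]

OUTCOME = VC-HIT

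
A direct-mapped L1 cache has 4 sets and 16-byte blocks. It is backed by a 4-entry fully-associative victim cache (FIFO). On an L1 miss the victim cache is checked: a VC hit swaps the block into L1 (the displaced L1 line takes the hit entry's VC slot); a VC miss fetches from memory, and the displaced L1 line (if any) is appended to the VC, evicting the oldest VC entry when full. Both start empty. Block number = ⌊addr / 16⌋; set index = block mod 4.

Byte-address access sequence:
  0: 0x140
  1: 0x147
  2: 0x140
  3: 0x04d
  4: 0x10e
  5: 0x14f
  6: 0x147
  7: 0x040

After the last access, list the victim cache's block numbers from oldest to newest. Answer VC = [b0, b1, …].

VC = [16, 20]

#0 0x140→b20/s0 MISS; vc=[]
#1 0x147→b20/s0 L1-HIT; vc=[]
#2 0x140→b20/s0 L1-HIT; vc=[]
#3 0x4d→b4/s0 MISS; vc=[20]
#4 0x10e→b16/s0 MISS; vc=[20,4]
#5 0x14f→b20/s0 VC-HIT; vc=[16,4]
#6 0x147→b20/s0 L1-HIT; vc=[16,4]
#7 0x40→b4/s0 VC-HIT; vc=[16,20]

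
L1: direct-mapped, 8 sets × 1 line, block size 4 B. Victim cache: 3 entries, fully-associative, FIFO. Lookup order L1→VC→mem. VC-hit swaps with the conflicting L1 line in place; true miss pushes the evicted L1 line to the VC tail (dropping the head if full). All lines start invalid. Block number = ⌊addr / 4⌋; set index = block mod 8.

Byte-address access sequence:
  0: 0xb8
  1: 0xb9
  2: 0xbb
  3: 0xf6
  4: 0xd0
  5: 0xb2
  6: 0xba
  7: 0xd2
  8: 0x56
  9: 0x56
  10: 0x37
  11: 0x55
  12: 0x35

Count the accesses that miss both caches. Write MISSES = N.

MISSES = 6

#0 0xb8→b46/s6 MISS; vc=[]
#1 0xb9→b46/s6 L1-HIT; vc=[]
#2 0xbb→b46/s6 L1-HIT; vc=[]
#3 0xf6→b61/s5 MISS; vc=[]
#4 0xd0→b52/s4 MISS; vc=[]
#5 0xb2→b44/s4 MISS; vc=[52]
#6 0xba→b46/s6 L1-HIT; vc=[52]
#7 0xd2→b52/s4 VC-HIT; vc=[44]
#8 0x56→b21/s5 MISS; vc=[44,61]
#9 0x56→b21/s5 L1-HIT; vc=[44,61]
#10 0x37→b13/s5 MISS; vc=[44,61,21]
#11 0x55→b21/s5 VC-HIT; vc=[44,61,13]
#12 0x35→b13/s5 VC-HIT; vc=[44,61,21]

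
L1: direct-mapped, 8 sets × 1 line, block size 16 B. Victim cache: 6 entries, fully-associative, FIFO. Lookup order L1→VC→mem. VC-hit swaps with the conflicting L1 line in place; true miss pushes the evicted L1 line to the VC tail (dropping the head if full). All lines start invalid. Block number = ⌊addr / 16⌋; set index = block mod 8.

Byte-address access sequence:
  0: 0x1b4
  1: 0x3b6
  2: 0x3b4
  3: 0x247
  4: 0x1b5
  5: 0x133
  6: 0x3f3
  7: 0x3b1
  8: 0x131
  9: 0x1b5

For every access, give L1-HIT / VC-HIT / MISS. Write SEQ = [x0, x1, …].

SEQ = [MISS, MISS, L1-HIT, MISS, VC-HIT, MISS, MISS, VC-HIT, VC-HIT, VC-HIT]

#0 0x1b4→b27/s3 MISS; vc=[]
#1 0x3b6→b59/s3 MISS; vc=[27]
#2 0x3b4→b59/s3 L1-HIT; vc=[27]
#3 0x247→b36/s4 MISS; vc=[27]
#4 0x1b5→b27/s3 VC-HIT; vc=[59]
#5 0x133→b19/s3 MISS; vc=[59,27]
#6 0x3f3→b63/s7 MISS; vc=[59,27]
#7 0x3b1→b59/s3 VC-HIT; vc=[19,27]
#8 0x131→b19/s3 VC-HIT; vc=[59,27]
#9 0x1b5→b27/s3 VC-HIT; vc=[59,19]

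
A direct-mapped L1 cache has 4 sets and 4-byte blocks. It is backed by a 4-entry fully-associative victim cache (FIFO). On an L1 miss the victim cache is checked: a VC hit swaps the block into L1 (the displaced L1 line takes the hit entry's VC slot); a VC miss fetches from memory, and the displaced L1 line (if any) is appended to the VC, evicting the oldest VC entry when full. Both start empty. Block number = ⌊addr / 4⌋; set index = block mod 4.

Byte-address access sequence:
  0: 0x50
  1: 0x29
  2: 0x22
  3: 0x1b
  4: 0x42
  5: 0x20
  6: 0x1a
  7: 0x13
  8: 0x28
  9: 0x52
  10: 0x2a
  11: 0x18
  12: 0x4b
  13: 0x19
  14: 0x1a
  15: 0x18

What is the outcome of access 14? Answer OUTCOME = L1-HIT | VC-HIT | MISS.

OUTCOME = L1-HIT

#0 0x50→b20/s0 MISS; vc=[]
#1 0x29→b10/s2 MISS; vc=[]
#2 0x22→b8/s0 MISS; vc=[20]
#3 0x1b→b6/s2 MISS; vc=[20,10]
#4 0x42→b16/s0 MISS; vc=[20,10,8]
#5 0x20→b8/s0 VC-HIT; vc=[20,10,16]
#6 0x1a→b6/s2 L1-HIT; vc=[20,10,16]
#7 0x13→b4/s0 MISS; vc=[20,10,16,8]
#8 0x28→b10/s2 VC-HIT; vc=[20,6,16,8]
#9 0x52→b20/s0 VC-HIT; vc=[4,6,16,8]
#10 0x2a→b10/s2 L1-HIT; vc=[4,6,16,8]
#11 0x18→b6/s2 VC-HIT; vc=[4,10,16,8]
#12 0x4b→b18/s2 MISS; vc=[10,16,8,6]
#13 0x19→b6/s2 VC-HIT; vc=[10,16,8,18]
#14 0x1a→b6/s2 L1-HIT; vc=[10,16,8,18]
#15 0x18→b6/s2 L1-HIT; vc=[10,16,8,18]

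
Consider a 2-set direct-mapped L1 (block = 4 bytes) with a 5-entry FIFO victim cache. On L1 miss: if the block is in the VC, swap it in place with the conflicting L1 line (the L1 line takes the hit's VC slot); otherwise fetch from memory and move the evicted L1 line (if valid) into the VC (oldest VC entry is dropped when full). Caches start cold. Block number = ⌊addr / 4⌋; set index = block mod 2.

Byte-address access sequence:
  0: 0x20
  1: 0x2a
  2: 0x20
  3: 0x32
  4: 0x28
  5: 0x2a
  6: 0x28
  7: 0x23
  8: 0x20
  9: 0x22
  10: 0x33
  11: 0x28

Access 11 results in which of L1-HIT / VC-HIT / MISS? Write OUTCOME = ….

OUTCOME = VC-HIT

  [0] addr=0x20 blk=8 s=0: MISS | VC []
  [1] addr=0x2a blk=10 s=0: MISS | VC [8]
  [2] addr=0x20 blk=8 s=0: VC-HIT | VC [10]
  [3] addr=0x32 blk=12 s=0: MISS | VC [10, 8]
  [4] addr=0x28 blk=10 s=0: VC-HIT | VC [12, 8]
  [5] addr=0x2a blk=10 s=0: L1-HIT | VC [12, 8]
  [6] addr=0x28 blk=10 s=0: L1-HIT | VC [12, 8]
  [7] addr=0x23 blk=8 s=0: VC-HIT | VC [12, 10]
  [8] addr=0x20 blk=8 s=0: L1-HIT | VC [12, 10]
  [9] addr=0x22 blk=8 s=0: L1-HIT | VC [12, 10]
  [10] addr=0x33 blk=12 s=0: VC-HIT | VC [8, 10]
  [11] addr=0x28 blk=10 s=0: VC-HIT | VC [8, 12]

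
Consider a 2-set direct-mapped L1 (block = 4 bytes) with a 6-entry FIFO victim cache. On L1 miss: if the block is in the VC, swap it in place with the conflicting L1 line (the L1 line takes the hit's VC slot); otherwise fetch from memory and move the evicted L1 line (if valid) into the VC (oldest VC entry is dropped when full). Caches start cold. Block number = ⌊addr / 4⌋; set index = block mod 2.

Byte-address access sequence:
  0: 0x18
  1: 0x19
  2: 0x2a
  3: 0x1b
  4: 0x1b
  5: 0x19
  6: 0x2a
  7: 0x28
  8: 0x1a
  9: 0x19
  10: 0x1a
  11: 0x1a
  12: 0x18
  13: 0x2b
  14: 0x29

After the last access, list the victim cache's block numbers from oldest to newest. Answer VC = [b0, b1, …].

VC = [6]

0: 0x18 (blk 6, set 0) → MISS  vc=[]
1: 0x19 (blk 6, set 0) → L1-HIT  vc=[]
2: 0x2a (blk 10, set 0) → MISS  vc=[6]
3: 0x1b (blk 6, set 0) → VC-HIT  vc=[10]
4: 0x1b (blk 6, set 0) → L1-HIT  vc=[10]
5: 0x19 (blk 6, set 0) → L1-HIT  vc=[10]
6: 0x2a (blk 10, set 0) → VC-HIT  vc=[6]
7: 0x28 (blk 10, set 0) → L1-HIT  vc=[6]
8: 0x1a (blk 6, set 0) → VC-HIT  vc=[10]
9: 0x19 (blk 6, set 0) → L1-HIT  vc=[10]
10: 0x1a (blk 6, set 0) → L1-HIT  vc=[10]
11: 0x1a (blk 6, set 0) → L1-HIT  vc=[10]
12: 0x18 (blk 6, set 0) → L1-HIT  vc=[10]
13: 0x2b (blk 10, set 0) → VC-HIT  vc=[6]
14: 0x29 (blk 10, set 0) → L1-HIT  vc=[6]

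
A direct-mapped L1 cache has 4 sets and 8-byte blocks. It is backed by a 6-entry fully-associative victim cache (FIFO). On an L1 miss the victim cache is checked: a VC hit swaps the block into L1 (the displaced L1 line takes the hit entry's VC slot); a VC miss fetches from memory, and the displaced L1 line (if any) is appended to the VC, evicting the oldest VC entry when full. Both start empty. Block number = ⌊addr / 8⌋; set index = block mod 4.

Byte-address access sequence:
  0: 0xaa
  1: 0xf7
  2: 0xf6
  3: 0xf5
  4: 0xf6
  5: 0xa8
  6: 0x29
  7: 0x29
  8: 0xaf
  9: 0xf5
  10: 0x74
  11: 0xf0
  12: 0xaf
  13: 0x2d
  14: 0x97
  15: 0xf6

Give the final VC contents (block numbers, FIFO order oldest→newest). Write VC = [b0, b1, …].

#0 0xaa→b21/s1 MISS; vc=[]
#1 0xf7→b30/s2 MISS; vc=[]
#2 0xf6→b30/s2 L1-HIT; vc=[]
#3 0xf5→b30/s2 L1-HIT; vc=[]
#4 0xf6→b30/s2 L1-HIT; vc=[]
#5 0xa8→b21/s1 L1-HIT; vc=[]
#6 0x29→b5/s1 MISS; vc=[21]
#7 0x29→b5/s1 L1-HIT; vc=[21]
#8 0xaf→b21/s1 VC-HIT; vc=[5]
#9 0xf5→b30/s2 L1-HIT; vc=[5]
#10 0x74→b14/s2 MISS; vc=[5,30]
#11 0xf0→b30/s2 VC-HIT; vc=[5,14]
#12 0xaf→b21/s1 L1-HIT; vc=[5,14]
#13 0x2d→b5/s1 VC-HIT; vc=[21,14]
#14 0x97→b18/s2 MISS; vc=[21,14,30]
#15 0xf6→b30/s2 VC-HIT; vc=[21,14,18]

VC = [21, 14, 18]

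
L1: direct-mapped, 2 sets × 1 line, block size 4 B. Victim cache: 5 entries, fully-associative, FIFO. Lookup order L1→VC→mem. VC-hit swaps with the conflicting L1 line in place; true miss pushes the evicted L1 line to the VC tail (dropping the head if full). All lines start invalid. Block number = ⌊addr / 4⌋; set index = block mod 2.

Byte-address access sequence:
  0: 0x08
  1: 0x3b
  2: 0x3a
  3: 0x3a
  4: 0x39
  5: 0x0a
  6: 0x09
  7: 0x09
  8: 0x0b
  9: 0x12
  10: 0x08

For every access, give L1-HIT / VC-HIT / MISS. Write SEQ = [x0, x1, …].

0: 0x8 (blk 2, set 0) → MISS  vc=[]
1: 0x3b (blk 14, set 0) → MISS  vc=[2]
2: 0x3a (blk 14, set 0) → L1-HIT  vc=[2]
3: 0x3a (blk 14, set 0) → L1-HIT  vc=[2]
4: 0x39 (blk 14, set 0) → L1-HIT  vc=[2]
5: 0xa (blk 2, set 0) → VC-HIT  vc=[14]
6: 0x9 (blk 2, set 0) → L1-HIT  vc=[14]
7: 0x9 (blk 2, set 0) → L1-HIT  vc=[14]
8: 0xb (blk 2, set 0) → L1-HIT  vc=[14]
9: 0x12 (blk 4, set 0) → MISS  vc=[14, 2]
10: 0x8 (blk 2, set 0) → VC-HIT  vc=[14, 4]

SEQ = [MISS, MISS, L1-HIT, L1-HIT, L1-HIT, VC-HIT, L1-HIT, L1-HIT, L1-HIT, MISS, VC-HIT]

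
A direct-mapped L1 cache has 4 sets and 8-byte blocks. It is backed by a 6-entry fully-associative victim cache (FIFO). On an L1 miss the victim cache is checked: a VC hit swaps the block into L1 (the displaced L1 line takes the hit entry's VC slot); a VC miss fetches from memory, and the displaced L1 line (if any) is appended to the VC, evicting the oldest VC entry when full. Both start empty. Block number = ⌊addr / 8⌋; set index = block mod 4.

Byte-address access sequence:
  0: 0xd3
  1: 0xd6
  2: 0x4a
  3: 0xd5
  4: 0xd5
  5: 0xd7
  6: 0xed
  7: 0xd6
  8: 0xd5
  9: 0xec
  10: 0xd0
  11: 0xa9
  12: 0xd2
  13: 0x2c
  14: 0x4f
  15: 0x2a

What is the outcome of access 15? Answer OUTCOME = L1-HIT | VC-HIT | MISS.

#0 0xd3→b26/s2 MISS; vc=[]
#1 0xd6→b26/s2 L1-HIT; vc=[]
#2 0x4a→b9/s1 MISS; vc=[]
#3 0xd5→b26/s2 L1-HIT; vc=[]
#4 0xd5→b26/s2 L1-HIT; vc=[]
#5 0xd7→b26/s2 L1-HIT; vc=[]
#6 0xed→b29/s1 MISS; vc=[9]
#7 0xd6→b26/s2 L1-HIT; vc=[9]
#8 0xd5→b26/s2 L1-HIT; vc=[9]
#9 0xec→b29/s1 L1-HIT; vc=[9]
#10 0xd0→b26/s2 L1-HIT; vc=[9]
#11 0xa9→b21/s1 MISS; vc=[9,29]
#12 0xd2→b26/s2 L1-HIT; vc=[9,29]
#13 0x2c→b5/s1 MISS; vc=[9,29,21]
#14 0x4f→b9/s1 VC-HIT; vc=[5,29,21]
#15 0x2a→b5/s1 VC-HIT; vc=[9,29,21]

OUTCOME = VC-HIT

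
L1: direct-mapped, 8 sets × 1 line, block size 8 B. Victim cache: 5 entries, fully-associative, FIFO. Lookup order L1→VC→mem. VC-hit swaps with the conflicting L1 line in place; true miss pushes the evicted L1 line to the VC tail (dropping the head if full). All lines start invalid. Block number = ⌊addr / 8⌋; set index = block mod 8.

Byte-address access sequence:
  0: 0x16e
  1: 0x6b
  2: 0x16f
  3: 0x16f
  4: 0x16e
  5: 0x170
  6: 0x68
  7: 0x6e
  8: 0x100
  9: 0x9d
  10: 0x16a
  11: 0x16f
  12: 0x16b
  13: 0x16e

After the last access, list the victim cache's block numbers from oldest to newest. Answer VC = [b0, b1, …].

  [0] addr=0x16e blk=45 s=5: MISS | VC []
  [1] addr=0x6b blk=13 s=5: MISS | VC [45]
  [2] addr=0x16f blk=45 s=5: VC-HIT | VC [13]
  [3] addr=0x16f blk=45 s=5: L1-HIT | VC [13]
  [4] addr=0x16e blk=45 s=5: L1-HIT | VC [13]
  [5] addr=0x170 blk=46 s=6: MISS | VC [13]
  [6] addr=0x68 blk=13 s=5: VC-HIT | VC [45]
  [7] addr=0x6e blk=13 s=5: L1-HIT | VC [45]
  [8] addr=0x100 blk=32 s=0: MISS | VC [45]
  [9] addr=0x9d blk=19 s=3: MISS | VC [45]
  [10] addr=0x16a blk=45 s=5: VC-HIT | VC [13]
  [11] addr=0x16f blk=45 s=5: L1-HIT | VC [13]
  [12] addr=0x16b blk=45 s=5: L1-HIT | VC [13]
  [13] addr=0x16e blk=45 s=5: L1-HIT | VC [13]

VC = [13]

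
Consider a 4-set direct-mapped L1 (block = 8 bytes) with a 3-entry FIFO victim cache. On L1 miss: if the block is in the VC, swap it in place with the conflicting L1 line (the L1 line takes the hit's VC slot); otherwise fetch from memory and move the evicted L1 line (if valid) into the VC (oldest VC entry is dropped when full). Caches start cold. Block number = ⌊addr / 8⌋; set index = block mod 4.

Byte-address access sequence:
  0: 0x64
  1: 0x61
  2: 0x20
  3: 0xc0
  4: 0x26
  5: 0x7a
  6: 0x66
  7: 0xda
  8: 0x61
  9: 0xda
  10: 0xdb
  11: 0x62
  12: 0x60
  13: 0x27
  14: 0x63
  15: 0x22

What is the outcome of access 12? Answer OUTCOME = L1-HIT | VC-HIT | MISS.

0: 0x64 (blk 12, set 0) → MISS  vc=[]
1: 0x61 (blk 12, set 0) → L1-HIT  vc=[]
2: 0x20 (blk 4, set 0) → MISS  vc=[12]
3: 0xc0 (blk 24, set 0) → MISS  vc=[12, 4]
4: 0x26 (blk 4, set 0) → VC-HIT  vc=[12, 24]
5: 0x7a (blk 15, set 3) → MISS  vc=[12, 24]
6: 0x66 (blk 12, set 0) → VC-HIT  vc=[4, 24]
7: 0xda (blk 27, set 3) → MISS  vc=[4, 24, 15]
8: 0x61 (blk 12, set 0) → L1-HIT  vc=[4, 24, 15]
9: 0xda (blk 27, set 3) → L1-HIT  vc=[4, 24, 15]
10: 0xdb (blk 27, set 3) → L1-HIT  vc=[4, 24, 15]
11: 0x62 (blk 12, set 0) → L1-HIT  vc=[4, 24, 15]
12: 0x60 (blk 12, set 0) → L1-HIT  vc=[4, 24, 15]
13: 0x27 (blk 4, set 0) → VC-HIT  vc=[12, 24, 15]
14: 0x63 (blk 12, set 0) → VC-HIT  vc=[4, 24, 15]
15: 0x22 (blk 4, set 0) → VC-HIT  vc=[12, 24, 15]

OUTCOME = L1-HIT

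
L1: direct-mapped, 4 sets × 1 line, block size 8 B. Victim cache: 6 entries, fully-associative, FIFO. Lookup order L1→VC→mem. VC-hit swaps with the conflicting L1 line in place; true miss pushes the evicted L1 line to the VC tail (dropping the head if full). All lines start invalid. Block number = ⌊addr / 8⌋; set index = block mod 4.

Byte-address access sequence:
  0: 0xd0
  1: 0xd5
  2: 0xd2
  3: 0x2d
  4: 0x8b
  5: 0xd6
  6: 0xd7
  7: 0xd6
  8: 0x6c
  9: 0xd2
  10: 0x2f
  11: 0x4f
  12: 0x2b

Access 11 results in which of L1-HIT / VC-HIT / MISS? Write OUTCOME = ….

OUTCOME = MISS

  [0] addr=0xd0 blk=26 s=2: MISS | VC []
  [1] addr=0xd5 blk=26 s=2: L1-HIT | VC []
  [2] addr=0xd2 blk=26 s=2: L1-HIT | VC []
  [3] addr=0x2d blk=5 s=1: MISS | VC []
  [4] addr=0x8b blk=17 s=1: MISS | VC [5]
  [5] addr=0xd6 blk=26 s=2: L1-HIT | VC [5]
  [6] addr=0xd7 blk=26 s=2: L1-HIT | VC [5]
  [7] addr=0xd6 blk=26 s=2: L1-HIT | VC [5]
  [8] addr=0x6c blk=13 s=1: MISS | VC [5, 17]
  [9] addr=0xd2 blk=26 s=2: L1-HIT | VC [5, 17]
  [10] addr=0x2f blk=5 s=1: VC-HIT | VC [13, 17]
  [11] addr=0x4f blk=9 s=1: MISS | VC [13, 17, 5]
  [12] addr=0x2b blk=5 s=1: VC-HIT | VC [13, 17, 9]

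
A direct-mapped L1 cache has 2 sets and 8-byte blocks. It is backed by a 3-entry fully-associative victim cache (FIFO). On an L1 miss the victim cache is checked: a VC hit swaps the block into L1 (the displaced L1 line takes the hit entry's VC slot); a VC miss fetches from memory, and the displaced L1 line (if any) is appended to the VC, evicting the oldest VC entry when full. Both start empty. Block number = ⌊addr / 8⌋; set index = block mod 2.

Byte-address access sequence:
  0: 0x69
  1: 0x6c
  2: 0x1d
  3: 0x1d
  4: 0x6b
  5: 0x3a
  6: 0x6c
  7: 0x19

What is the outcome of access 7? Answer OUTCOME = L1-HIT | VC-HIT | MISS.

OUTCOME = VC-HIT

  [0] addr=0x69 blk=13 s=1: MISS | VC []
  [1] addr=0x6c blk=13 s=1: L1-HIT | VC []
  [2] addr=0x1d blk=3 s=1: MISS | VC [13]
  [3] addr=0x1d blk=3 s=1: L1-HIT | VC [13]
  [4] addr=0x6b blk=13 s=1: VC-HIT | VC [3]
  [5] addr=0x3a blk=7 s=1: MISS | VC [3, 13]
  [6] addr=0x6c blk=13 s=1: VC-HIT | VC [3, 7]
  [7] addr=0x19 blk=3 s=1: VC-HIT | VC [13, 7]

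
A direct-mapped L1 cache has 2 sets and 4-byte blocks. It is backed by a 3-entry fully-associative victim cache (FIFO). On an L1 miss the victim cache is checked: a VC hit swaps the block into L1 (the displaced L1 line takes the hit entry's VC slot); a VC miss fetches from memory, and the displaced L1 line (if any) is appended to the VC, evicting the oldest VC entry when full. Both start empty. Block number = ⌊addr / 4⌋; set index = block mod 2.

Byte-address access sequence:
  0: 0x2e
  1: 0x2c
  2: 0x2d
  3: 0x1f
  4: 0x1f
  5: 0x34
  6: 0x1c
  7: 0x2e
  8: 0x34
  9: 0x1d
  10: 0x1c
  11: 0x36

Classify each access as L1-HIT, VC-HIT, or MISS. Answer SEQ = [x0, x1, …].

SEQ = [MISS, L1-HIT, L1-HIT, MISS, L1-HIT, MISS, VC-HIT, VC-HIT, VC-HIT, VC-HIT, L1-HIT, VC-HIT]

0: 0x2e (blk 11, set 1) → MISS  vc=[]
1: 0x2c (blk 11, set 1) → L1-HIT  vc=[]
2: 0x2d (blk 11, set 1) → L1-HIT  vc=[]
3: 0x1f (blk 7, set 1) → MISS  vc=[11]
4: 0x1f (blk 7, set 1) → L1-HIT  vc=[11]
5: 0x34 (blk 13, set 1) → MISS  vc=[11, 7]
6: 0x1c (blk 7, set 1) → VC-HIT  vc=[11, 13]
7: 0x2e (blk 11, set 1) → VC-HIT  vc=[7, 13]
8: 0x34 (blk 13, set 1) → VC-HIT  vc=[7, 11]
9: 0x1d (blk 7, set 1) → VC-HIT  vc=[13, 11]
10: 0x1c (blk 7, set 1) → L1-HIT  vc=[13, 11]
11: 0x36 (blk 13, set 1) → VC-HIT  vc=[7, 11]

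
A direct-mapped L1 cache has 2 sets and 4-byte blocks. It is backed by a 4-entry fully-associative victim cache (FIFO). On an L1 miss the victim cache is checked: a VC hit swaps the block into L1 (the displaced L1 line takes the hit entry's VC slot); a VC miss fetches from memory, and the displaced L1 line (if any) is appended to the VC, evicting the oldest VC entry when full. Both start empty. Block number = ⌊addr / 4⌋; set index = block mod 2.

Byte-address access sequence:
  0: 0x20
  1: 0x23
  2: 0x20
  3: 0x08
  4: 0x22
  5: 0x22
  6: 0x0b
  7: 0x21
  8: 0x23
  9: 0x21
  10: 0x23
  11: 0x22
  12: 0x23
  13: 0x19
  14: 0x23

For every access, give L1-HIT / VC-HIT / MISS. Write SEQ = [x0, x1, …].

0: 0x20 (blk 8, set 0) → MISS  vc=[]
1: 0x23 (blk 8, set 0) → L1-HIT  vc=[]
2: 0x20 (blk 8, set 0) → L1-HIT  vc=[]
3: 0x8 (blk 2, set 0) → MISS  vc=[8]
4: 0x22 (blk 8, set 0) → VC-HIT  vc=[2]
5: 0x22 (blk 8, set 0) → L1-HIT  vc=[2]
6: 0xb (blk 2, set 0) → VC-HIT  vc=[8]
7: 0x21 (blk 8, set 0) → VC-HIT  vc=[2]
8: 0x23 (blk 8, set 0) → L1-HIT  vc=[2]
9: 0x21 (blk 8, set 0) → L1-HIT  vc=[2]
10: 0x23 (blk 8, set 0) → L1-HIT  vc=[2]
11: 0x22 (blk 8, set 0) → L1-HIT  vc=[2]
12: 0x23 (blk 8, set 0) → L1-HIT  vc=[2]
13: 0x19 (blk 6, set 0) → MISS  vc=[2, 8]
14: 0x23 (blk 8, set 0) → VC-HIT  vc=[2, 6]

SEQ = [MISS, L1-HIT, L1-HIT, MISS, VC-HIT, L1-HIT, VC-HIT, VC-HIT, L1-HIT, L1-HIT, L1-HIT, L1-HIT, L1-HIT, MISS, VC-HIT]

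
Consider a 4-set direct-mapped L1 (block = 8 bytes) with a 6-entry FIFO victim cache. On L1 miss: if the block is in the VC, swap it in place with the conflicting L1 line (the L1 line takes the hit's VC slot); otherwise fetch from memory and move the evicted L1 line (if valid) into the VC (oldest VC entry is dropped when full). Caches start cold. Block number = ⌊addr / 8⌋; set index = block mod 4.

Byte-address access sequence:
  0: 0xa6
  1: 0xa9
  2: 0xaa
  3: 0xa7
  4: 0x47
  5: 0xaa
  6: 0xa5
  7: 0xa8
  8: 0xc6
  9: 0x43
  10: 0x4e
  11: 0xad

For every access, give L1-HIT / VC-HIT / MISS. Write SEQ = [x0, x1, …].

SEQ = [MISS, MISS, L1-HIT, L1-HIT, MISS, L1-HIT, VC-HIT, L1-HIT, MISS, VC-HIT, MISS, VC-HIT]

#0 0xa6→b20/s0 MISS; vc=[]
#1 0xa9→b21/s1 MISS; vc=[]
#2 0xaa→b21/s1 L1-HIT; vc=[]
#3 0xa7→b20/s0 L1-HIT; vc=[]
#4 0x47→b8/s0 MISS; vc=[20]
#5 0xaa→b21/s1 L1-HIT; vc=[20]
#6 0xa5→b20/s0 VC-HIT; vc=[8]
#7 0xa8→b21/s1 L1-HIT; vc=[8]
#8 0xc6→b24/s0 MISS; vc=[8,20]
#9 0x43→b8/s0 VC-HIT; vc=[24,20]
#10 0x4e→b9/s1 MISS; vc=[24,20,21]
#11 0xad→b21/s1 VC-HIT; vc=[24,20,9]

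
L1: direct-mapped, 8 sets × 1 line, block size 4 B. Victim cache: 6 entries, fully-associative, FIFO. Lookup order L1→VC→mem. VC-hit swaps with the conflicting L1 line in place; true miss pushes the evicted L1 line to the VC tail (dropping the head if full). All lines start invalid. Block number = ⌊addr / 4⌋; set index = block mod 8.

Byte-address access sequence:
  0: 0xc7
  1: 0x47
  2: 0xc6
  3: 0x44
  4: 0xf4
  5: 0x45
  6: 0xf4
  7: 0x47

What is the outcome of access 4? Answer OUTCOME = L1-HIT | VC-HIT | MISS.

OUTCOME = MISS

  [0] addr=0xc7 blk=49 s=1: MISS | VC []
  [1] addr=0x47 blk=17 s=1: MISS | VC [49]
  [2] addr=0xc6 blk=49 s=1: VC-HIT | VC [17]
  [3] addr=0x44 blk=17 s=1: VC-HIT | VC [49]
  [4] addr=0xf4 blk=61 s=5: MISS | VC [49]
  [5] addr=0x45 blk=17 s=1: L1-HIT | VC [49]
  [6] addr=0xf4 blk=61 s=5: L1-HIT | VC [49]
  [7] addr=0x47 blk=17 s=1: L1-HIT | VC [49]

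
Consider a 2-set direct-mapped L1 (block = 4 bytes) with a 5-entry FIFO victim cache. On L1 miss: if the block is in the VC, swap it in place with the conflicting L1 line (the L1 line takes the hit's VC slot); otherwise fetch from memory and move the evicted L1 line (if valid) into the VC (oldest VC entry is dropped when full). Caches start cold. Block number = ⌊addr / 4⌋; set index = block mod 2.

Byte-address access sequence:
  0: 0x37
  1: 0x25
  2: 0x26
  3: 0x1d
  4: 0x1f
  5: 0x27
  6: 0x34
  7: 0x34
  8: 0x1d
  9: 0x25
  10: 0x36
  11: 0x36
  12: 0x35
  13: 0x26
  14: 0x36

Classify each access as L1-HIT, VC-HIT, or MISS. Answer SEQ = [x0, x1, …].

0: 0x37 (blk 13, set 1) → MISS  vc=[]
1: 0x25 (blk 9, set 1) → MISS  vc=[13]
2: 0x26 (blk 9, set 1) → L1-HIT  vc=[13]
3: 0x1d (blk 7, set 1) → MISS  vc=[13, 9]
4: 0x1f (blk 7, set 1) → L1-HIT  vc=[13, 9]
5: 0x27 (blk 9, set 1) → VC-HIT  vc=[13, 7]
6: 0x34 (blk 13, set 1) → VC-HIT  vc=[9, 7]
7: 0x34 (blk 13, set 1) → L1-HIT  vc=[9, 7]
8: 0x1d (blk 7, set 1) → VC-HIT  vc=[9, 13]
9: 0x25 (blk 9, set 1) → VC-HIT  vc=[7, 13]
10: 0x36 (blk 13, set 1) → VC-HIT  vc=[7, 9]
11: 0x36 (blk 13, set 1) → L1-HIT  vc=[7, 9]
12: 0x35 (blk 13, set 1) → L1-HIT  vc=[7, 9]
13: 0x26 (blk 9, set 1) → VC-HIT  vc=[7, 13]
14: 0x36 (blk 13, set 1) → VC-HIT  vc=[7, 9]

SEQ = [MISS, MISS, L1-HIT, MISS, L1-HIT, VC-HIT, VC-HIT, L1-HIT, VC-HIT, VC-HIT, VC-HIT, L1-HIT, L1-HIT, VC-HIT, VC-HIT]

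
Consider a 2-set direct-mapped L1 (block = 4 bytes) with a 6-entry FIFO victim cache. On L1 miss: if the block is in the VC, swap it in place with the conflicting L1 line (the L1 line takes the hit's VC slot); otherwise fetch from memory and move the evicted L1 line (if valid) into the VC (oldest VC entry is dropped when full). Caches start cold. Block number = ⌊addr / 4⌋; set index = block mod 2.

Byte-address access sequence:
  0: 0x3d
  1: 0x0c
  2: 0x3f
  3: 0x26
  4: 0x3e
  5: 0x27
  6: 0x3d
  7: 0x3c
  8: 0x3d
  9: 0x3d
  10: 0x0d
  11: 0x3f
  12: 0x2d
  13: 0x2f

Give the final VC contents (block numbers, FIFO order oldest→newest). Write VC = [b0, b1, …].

  [0] addr=0x3d blk=15 s=1: MISS | VC []
  [1] addr=0xc blk=3 s=1: MISS | VC [15]
  [2] addr=0x3f blk=15 s=1: VC-HIT | VC [3]
  [3] addr=0x26 blk=9 s=1: MISS | VC [3, 15]
  [4] addr=0x3e blk=15 s=1: VC-HIT | VC [3, 9]
  [5] addr=0x27 blk=9 s=1: VC-HIT | VC [3, 15]
  [6] addr=0x3d blk=15 s=1: VC-HIT | VC [3, 9]
  [7] addr=0x3c blk=15 s=1: L1-HIT | VC [3, 9]
  [8] addr=0x3d blk=15 s=1: L1-HIT | VC [3, 9]
  [9] addr=0x3d blk=15 s=1: L1-HIT | VC [3, 9]
  [10] addr=0xd blk=3 s=1: VC-HIT | VC [15, 9]
  [11] addr=0x3f blk=15 s=1: VC-HIT | VC [3, 9]
  [12] addr=0x2d blk=11 s=1: MISS | VC [3, 9, 15]
  [13] addr=0x2f blk=11 s=1: L1-HIT | VC [3, 9, 15]

VC = [3, 9, 15]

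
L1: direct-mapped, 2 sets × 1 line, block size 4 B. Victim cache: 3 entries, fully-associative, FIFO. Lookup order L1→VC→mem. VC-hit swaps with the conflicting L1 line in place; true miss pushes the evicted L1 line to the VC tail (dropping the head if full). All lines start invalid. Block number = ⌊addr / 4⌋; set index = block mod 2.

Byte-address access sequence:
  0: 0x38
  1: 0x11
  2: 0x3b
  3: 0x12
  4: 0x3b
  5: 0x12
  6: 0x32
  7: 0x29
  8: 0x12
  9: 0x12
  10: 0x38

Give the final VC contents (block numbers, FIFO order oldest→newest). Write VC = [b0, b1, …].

0: 0x38 (blk 14, set 0) → MISS  vc=[]
1: 0x11 (blk 4, set 0) → MISS  vc=[14]
2: 0x3b (blk 14, set 0) → VC-HIT  vc=[4]
3: 0x12 (blk 4, set 0) → VC-HIT  vc=[14]
4: 0x3b (blk 14, set 0) → VC-HIT  vc=[4]
5: 0x12 (blk 4, set 0) → VC-HIT  vc=[14]
6: 0x32 (blk 12, set 0) → MISS  vc=[14, 4]
7: 0x29 (blk 10, set 0) → MISS  vc=[14, 4, 12]
8: 0x12 (blk 4, set 0) → VC-HIT  vc=[14, 10, 12]
9: 0x12 (blk 4, set 0) → L1-HIT  vc=[14, 10, 12]
10: 0x38 (blk 14, set 0) → VC-HIT  vc=[4, 10, 12]

VC = [4, 10, 12]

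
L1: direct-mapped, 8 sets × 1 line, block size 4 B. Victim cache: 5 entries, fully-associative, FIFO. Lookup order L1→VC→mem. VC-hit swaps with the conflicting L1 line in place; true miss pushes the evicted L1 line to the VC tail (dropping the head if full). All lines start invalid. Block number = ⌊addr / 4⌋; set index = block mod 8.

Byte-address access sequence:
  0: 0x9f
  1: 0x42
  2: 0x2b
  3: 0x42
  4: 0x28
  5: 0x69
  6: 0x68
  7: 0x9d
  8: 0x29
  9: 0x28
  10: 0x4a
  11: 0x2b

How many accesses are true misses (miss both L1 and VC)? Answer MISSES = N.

MISSES = 5

  [0] addr=0x9f blk=39 s=7: MISS | VC []
  [1] addr=0x42 blk=16 s=0: MISS | VC []
  [2] addr=0x2b blk=10 s=2: MISS | VC []
  [3] addr=0x42 blk=16 s=0: L1-HIT | VC []
  [4] addr=0x28 blk=10 s=2: L1-HIT | VC []
  [5] addr=0x69 blk=26 s=2: MISS | VC [10]
  [6] addr=0x68 blk=26 s=2: L1-HIT | VC [10]
  [7] addr=0x9d blk=39 s=7: L1-HIT | VC [10]
  [8] addr=0x29 blk=10 s=2: VC-HIT | VC [26]
  [9] addr=0x28 blk=10 s=2: L1-HIT | VC [26]
  [10] addr=0x4a blk=18 s=2: MISS | VC [26, 10]
  [11] addr=0x2b blk=10 s=2: VC-HIT | VC [26, 18]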